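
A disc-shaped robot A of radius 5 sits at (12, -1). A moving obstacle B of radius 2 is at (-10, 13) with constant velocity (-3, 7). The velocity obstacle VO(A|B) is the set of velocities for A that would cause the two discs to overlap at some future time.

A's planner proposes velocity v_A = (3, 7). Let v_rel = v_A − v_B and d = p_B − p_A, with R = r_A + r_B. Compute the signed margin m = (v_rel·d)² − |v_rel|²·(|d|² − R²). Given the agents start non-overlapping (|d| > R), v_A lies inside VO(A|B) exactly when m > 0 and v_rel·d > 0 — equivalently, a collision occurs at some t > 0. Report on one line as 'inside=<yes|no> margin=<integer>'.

d = (-22, 14),  |d|² = 680;  R = 5+2 = 7,  c = 680−7² = 631
v_rel = (6, 0),  |v_rel|² = 36;  v_rel·d = (6)·(-22) + (0)·(14) = -132
36·t² + 264·t + 631 = 0  ⇒  m = (-132)² − 36·631 = -5292
m = -5292 < 0,  v_rel·d = -132 < 0  ⇒  outside

inside=no margin=-5292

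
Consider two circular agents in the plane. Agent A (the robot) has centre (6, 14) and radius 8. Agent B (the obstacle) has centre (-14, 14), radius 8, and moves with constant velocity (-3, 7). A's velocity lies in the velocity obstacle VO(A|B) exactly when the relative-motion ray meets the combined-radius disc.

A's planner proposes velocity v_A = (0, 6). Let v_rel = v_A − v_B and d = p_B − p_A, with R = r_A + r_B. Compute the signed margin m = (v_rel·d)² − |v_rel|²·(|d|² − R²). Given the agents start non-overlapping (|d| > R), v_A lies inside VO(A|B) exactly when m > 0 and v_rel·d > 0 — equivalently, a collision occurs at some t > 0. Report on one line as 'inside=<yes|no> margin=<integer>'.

d = (-20, 0),  |d|² = 400;  R = 8+8 = 16,  c = 400−16² = 144
v_rel = (3, -1),  |v_rel|² = 10;  v_rel·d = (3)·(-20) + (-1)·(0) = -60
10·t² + 120·t + 144 = 0  ⇒  m = (-60)² − 10·144 = 2160
m = 2160 > 0,  v_rel·d = -60 < 0  ⇒  outside

inside=no margin=2160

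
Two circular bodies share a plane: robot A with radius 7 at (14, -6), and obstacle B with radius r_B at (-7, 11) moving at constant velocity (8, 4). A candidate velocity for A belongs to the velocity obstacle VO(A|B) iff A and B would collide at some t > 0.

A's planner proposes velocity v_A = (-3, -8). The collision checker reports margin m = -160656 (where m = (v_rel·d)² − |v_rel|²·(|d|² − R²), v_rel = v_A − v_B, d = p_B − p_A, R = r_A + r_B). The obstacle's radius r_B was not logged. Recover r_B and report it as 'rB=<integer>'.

m = -160656
d = (-21, 17);  v_rel = (-11, -12),  |v_rel|² = 265
v_rel×d = (-11)·(17) − (-12)·(-21) = -439
since m = R²·265 − (-439)²:  R² = (192721 + -160656) / 265 = 121
R = √121 = 11  ⇒  r_B = 11 − 7 = 4

rB=4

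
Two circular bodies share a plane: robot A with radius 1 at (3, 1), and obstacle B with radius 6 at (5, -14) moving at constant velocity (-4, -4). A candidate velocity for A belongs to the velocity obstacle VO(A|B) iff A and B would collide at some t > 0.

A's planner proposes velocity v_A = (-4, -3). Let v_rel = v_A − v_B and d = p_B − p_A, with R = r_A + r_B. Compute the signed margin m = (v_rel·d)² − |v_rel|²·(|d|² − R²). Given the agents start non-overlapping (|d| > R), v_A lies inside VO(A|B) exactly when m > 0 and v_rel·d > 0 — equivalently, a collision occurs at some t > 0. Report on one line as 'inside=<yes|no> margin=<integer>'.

d = (2, -15),  |d|² = 229;  R = 1+6 = 7,  c = 229−7² = 180
v_rel = (0, 1),  |v_rel|² = 1;  v_rel·d = (0)·(2) + (1)·(-15) = -15
1·t² + 30·t + 180 = 0  ⇒  m = (-15)² − 1·180 = 45
m = 45 > 0,  v_rel·d = -15 < 0  ⇒  outside

inside=no margin=45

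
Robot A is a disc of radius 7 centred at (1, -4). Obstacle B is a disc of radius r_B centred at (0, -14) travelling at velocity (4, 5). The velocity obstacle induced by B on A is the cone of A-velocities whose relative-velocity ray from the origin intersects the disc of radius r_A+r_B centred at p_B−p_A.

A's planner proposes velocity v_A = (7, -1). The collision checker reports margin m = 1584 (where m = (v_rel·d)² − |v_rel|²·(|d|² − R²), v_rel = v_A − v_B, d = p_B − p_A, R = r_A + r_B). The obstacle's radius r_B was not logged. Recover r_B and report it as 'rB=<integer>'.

m = 1584
d = (-1, -10);  v_rel = (3, -6),  |v_rel|² = 45
v_rel×d = (3)·(-10) − (-6)·(-1) = -36
since m = R²·45 − (-36)²:  R² = (1296 + 1584) / 45 = 64
R = √64 = 8  ⇒  r_B = 8 − 7 = 1

rB=1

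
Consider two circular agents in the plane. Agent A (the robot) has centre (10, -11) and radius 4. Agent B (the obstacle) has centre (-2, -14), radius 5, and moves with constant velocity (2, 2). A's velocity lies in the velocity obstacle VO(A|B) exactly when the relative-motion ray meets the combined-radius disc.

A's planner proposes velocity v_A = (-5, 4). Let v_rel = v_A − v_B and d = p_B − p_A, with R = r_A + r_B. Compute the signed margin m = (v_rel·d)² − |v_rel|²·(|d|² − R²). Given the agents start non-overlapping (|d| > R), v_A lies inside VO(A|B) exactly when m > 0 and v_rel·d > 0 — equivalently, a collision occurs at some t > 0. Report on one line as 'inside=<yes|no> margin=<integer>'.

d = (-12, -3),  |d|² = 153;  R = 4+5 = 9,  c = 153−9² = 72
v_rel = (-7, 2),  |v_rel|² = 53;  v_rel·d = (-7)·(-12) + (2)·(-3) = 78
53·t² − 156·t + 72 = 0  ⇒  m = 78² − 53·72 = 2268
m = 2268 > 0,  v_rel·d = 78 > 0  ⇒  inside

inside=yes margin=2268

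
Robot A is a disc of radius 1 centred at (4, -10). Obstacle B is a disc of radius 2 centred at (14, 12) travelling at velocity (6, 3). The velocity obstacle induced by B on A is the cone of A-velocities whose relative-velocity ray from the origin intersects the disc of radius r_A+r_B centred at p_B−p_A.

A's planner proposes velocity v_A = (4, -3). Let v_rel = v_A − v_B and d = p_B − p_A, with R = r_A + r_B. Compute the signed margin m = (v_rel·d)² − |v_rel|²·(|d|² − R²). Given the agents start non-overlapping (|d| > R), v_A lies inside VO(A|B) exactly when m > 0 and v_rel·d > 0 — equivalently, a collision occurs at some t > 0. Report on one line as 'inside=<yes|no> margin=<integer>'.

d = (10, 22),  |d|² = 584;  R = 1+2 = 3,  c = 584−3² = 575
v_rel = (-2, -6),  |v_rel|² = 40;  v_rel·d = (-2)·(10) + (-6)·(22) = -152
40·t² + 304·t + 575 = 0  ⇒  m = (-152)² − 40·575 = 104
m = 104 > 0,  v_rel·d = -152 < 0  ⇒  outside

inside=no margin=104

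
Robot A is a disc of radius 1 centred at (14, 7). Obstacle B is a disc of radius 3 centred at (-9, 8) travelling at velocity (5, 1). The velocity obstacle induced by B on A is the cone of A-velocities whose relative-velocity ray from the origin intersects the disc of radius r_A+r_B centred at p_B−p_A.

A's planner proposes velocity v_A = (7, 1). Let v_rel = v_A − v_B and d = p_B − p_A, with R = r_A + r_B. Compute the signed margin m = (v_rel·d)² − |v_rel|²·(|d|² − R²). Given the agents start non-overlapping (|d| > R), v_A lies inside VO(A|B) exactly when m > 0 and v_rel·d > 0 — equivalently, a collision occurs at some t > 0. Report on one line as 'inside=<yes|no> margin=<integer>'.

d = (-23, 1),  |d|² = 530;  R = 1+3 = 4,  c = 530−4² = 514
v_rel = (2, 0),  |v_rel|² = 4;  v_rel·d = (2)·(-23) + (0)·(1) = -46
4·t² + 92·t + 514 = 0  ⇒  m = (-46)² − 4·514 = 60
m = 60 > 0,  v_rel·d = -46 < 0  ⇒  outside

inside=no margin=60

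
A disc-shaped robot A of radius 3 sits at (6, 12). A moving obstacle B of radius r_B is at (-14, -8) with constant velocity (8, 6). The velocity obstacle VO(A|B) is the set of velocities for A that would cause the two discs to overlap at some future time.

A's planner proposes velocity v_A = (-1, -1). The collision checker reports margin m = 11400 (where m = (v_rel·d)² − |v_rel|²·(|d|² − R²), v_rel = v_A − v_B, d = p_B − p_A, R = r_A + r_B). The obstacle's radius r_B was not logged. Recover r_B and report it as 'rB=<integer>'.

m = 11400
d = (-20, -20);  v_rel = (-9, -7),  |v_rel|² = 130
v_rel×d = (-9)·(-20) − (-7)·(-20) = 40
since m = R²·130 − 40²:  R² = (1600 + 11400) / 130 = 100
R = √100 = 10  ⇒  r_B = 10 − 3 = 7

rB=7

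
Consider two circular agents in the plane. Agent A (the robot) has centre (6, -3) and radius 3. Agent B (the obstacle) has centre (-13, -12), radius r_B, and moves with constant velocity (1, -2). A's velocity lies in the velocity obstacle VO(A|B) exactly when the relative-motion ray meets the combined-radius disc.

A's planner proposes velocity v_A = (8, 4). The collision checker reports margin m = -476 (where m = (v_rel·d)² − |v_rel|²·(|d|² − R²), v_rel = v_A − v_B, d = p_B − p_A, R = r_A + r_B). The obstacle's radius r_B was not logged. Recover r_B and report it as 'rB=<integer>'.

m = -476
d = (-19, -9);  v_rel = (7, 6),  |v_rel|² = 85
v_rel×d = (7)·(-9) − (6)·(-19) = 51
since m = R²·85 − 51²:  R² = (2601 + -476) / 85 = 25
R = √25 = 5  ⇒  r_B = 5 − 3 = 2

rB=2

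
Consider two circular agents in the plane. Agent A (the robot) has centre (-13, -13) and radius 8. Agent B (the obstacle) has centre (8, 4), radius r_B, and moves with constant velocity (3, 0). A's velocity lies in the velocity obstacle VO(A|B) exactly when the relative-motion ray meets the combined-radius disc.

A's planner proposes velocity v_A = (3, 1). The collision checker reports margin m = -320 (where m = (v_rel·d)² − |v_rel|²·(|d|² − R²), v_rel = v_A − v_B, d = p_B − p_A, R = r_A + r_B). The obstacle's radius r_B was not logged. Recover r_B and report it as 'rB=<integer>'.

m = -320
d = (21, 17);  v_rel = (0, 1),  |v_rel|² = 1
v_rel×d = (0)·(17) − (1)·(21) = -21
since m = R²·1 − (-21)²:  R² = (441 + -320) / 1 = 121
R = √121 = 11  ⇒  r_B = 11 − 8 = 3

rB=3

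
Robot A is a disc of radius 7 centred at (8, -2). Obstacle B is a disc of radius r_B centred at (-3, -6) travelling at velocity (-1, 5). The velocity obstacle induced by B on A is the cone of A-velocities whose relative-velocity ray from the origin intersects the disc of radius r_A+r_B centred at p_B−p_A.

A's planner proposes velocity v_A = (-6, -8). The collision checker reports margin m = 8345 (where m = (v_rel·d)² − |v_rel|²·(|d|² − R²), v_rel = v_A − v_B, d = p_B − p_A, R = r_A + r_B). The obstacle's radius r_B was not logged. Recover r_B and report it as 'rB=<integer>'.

m = 8345
d = (-11, -4);  v_rel = (-5, -13),  |v_rel|² = 194
v_rel×d = (-5)·(-4) − (-13)·(-11) = -123
since m = R²·194 − (-123)²:  R² = (15129 + 8345) / 194 = 121
R = √121 = 11  ⇒  r_B = 11 − 7 = 4

rB=4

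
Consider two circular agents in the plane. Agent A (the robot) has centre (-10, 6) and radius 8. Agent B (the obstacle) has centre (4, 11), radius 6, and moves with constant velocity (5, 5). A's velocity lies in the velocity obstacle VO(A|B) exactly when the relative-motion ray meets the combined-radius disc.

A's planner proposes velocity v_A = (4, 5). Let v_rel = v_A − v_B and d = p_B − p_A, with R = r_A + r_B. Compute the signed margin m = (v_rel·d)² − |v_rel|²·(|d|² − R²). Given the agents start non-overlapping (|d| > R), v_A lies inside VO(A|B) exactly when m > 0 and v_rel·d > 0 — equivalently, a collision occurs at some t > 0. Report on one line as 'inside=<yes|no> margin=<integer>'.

d = (14, 5),  |d|² = 221;  R = 8+6 = 14,  c = 221−14² = 25
v_rel = (-1, 0),  |v_rel|² = 1;  v_rel·d = (-1)·(14) + (0)·(5) = -14
1·t² + 28·t + 25 = 0  ⇒  m = (-14)² − 1·25 = 171
m = 171 > 0,  v_rel·d = -14 < 0  ⇒  outside

inside=no margin=171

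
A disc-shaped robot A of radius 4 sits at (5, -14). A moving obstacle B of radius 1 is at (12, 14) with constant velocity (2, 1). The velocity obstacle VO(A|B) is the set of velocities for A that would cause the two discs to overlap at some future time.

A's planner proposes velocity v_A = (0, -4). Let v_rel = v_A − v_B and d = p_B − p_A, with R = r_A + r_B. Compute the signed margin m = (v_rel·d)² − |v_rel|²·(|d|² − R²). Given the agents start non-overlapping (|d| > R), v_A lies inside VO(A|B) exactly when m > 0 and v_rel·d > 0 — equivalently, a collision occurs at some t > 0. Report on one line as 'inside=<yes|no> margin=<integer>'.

d = (7, 28),  |d|² = 833;  R = 4+1 = 5,  c = 833−5² = 808
v_rel = (-2, -5),  |v_rel|² = 29;  v_rel·d = (-2)·(7) + (-5)·(28) = -154
29·t² + 308·t + 808 = 0  ⇒  m = (-154)² − 29·808 = 284
m = 284 > 0,  v_rel·d = -154 < 0  ⇒  outside

inside=no margin=284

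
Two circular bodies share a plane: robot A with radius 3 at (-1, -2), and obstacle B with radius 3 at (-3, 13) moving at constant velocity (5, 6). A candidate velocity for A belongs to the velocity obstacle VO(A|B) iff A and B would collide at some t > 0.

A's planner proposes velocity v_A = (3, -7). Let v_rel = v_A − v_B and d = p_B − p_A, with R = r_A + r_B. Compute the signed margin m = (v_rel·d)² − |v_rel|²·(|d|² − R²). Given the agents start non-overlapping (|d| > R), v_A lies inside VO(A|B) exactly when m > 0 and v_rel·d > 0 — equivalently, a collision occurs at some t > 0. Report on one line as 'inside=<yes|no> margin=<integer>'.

d = (-2, 15),  |d|² = 229;  R = 3+3 = 6,  c = 229−6² = 193
v_rel = (-2, -13),  |v_rel|² = 173;  v_rel·d = (-2)·(-2) + (-13)·(15) = -191
173·t² + 382·t + 193 = 0  ⇒  m = (-191)² − 173·193 = 3092
m = 3092 > 0,  v_rel·d = -191 < 0  ⇒  outside

inside=no margin=3092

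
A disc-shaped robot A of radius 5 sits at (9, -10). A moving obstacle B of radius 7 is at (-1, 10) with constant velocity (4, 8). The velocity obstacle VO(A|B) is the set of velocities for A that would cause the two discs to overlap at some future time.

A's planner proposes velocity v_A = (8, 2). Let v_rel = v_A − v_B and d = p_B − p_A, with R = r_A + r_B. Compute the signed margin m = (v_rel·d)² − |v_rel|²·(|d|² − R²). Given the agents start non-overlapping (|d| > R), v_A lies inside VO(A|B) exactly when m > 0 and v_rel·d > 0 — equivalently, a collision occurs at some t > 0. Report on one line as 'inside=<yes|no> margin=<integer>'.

d = (-10, 20),  |d|² = 500;  R = 5+7 = 12,  c = 500−12² = 356
v_rel = (4, -6),  |v_rel|² = 52;  v_rel·d = (4)·(-10) + (-6)·(20) = -160
52·t² + 320·t + 356 = 0  ⇒  m = (-160)² − 52·356 = 7088
m = 7088 > 0,  v_rel·d = -160 < 0  ⇒  outside

inside=no margin=7088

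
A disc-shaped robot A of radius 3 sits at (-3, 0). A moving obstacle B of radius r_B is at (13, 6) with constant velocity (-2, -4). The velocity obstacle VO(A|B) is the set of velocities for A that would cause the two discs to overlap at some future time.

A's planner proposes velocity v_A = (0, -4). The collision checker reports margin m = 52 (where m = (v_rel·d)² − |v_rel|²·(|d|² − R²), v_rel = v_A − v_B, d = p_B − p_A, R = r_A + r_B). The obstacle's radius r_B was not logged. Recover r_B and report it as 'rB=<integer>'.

m = 52
d = (16, 6);  v_rel = (2, 0),  |v_rel|² = 4
v_rel×d = (2)·(6) − (0)·(16) = 12
since m = R²·4 − 12²:  R² = (144 + 52) / 4 = 49
R = √49 = 7  ⇒  r_B = 7 − 3 = 4

rB=4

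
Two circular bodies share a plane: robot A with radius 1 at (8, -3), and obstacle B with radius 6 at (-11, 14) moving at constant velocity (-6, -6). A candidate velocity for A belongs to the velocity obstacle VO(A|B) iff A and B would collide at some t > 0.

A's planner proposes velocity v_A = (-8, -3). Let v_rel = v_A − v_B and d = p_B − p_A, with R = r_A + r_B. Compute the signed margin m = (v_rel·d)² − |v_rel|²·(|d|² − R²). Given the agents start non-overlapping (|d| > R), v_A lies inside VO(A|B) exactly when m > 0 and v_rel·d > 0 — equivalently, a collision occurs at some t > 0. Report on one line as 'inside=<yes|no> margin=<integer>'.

d = (-19, 17),  |d|² = 650;  R = 1+6 = 7,  c = 650−7² = 601
v_rel = (-2, 3),  |v_rel|² = 13;  v_rel·d = (-2)·(-19) + (3)·(17) = 89
13·t² − 178·t + 601 = 0  ⇒  m = 89² − 13·601 = 108
m = 108 > 0,  v_rel·d = 89 > 0  ⇒  inside

inside=yes margin=108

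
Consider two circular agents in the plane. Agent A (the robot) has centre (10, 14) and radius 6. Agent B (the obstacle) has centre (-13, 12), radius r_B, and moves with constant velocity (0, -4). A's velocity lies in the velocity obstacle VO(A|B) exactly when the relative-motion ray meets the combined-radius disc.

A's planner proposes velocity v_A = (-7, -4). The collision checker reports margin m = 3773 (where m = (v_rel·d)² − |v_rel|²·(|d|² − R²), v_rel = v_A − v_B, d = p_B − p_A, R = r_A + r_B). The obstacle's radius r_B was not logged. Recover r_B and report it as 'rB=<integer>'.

m = 3773
d = (-23, -2);  v_rel = (-7, 0),  |v_rel|² = 49
v_rel×d = (-7)·(-2) − (0)·(-23) = 14
since m = R²·49 − 14²:  R² = (196 + 3773) / 49 = 81
R = √81 = 9  ⇒  r_B = 9 − 6 = 3

rB=3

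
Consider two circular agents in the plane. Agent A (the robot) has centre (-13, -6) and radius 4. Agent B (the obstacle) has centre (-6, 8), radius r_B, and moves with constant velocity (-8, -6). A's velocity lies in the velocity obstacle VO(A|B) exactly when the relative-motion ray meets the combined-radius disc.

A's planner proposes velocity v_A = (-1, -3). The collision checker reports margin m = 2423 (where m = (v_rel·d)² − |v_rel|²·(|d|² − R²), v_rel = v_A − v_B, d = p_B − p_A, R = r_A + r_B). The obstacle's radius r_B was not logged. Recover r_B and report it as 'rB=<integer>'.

m = 2423
d = (7, 14);  v_rel = (7, 3),  |v_rel|² = 58
v_rel×d = (7)·(14) − (3)·(7) = 77
since m = R²·58 − 77²:  R² = (5929 + 2423) / 58 = 144
R = √144 = 12  ⇒  r_B = 12 − 4 = 8

rB=8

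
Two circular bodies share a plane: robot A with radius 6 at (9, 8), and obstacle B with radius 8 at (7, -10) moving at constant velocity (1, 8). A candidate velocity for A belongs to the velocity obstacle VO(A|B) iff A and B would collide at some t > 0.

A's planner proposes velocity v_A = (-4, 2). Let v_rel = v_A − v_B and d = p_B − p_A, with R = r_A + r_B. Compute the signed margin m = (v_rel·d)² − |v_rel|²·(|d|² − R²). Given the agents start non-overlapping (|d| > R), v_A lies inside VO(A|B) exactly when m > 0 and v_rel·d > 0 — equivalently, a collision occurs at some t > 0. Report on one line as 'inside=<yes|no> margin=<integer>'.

d = (-2, -18),  |d|² = 328;  R = 6+8 = 14,  c = 328−14² = 132
v_rel = (-5, -6),  |v_rel|² = 61;  v_rel·d = (-5)·(-2) + (-6)·(-18) = 118
61·t² − 236·t + 132 = 0  ⇒  m = 118² − 61·132 = 5872
m = 5872 > 0,  v_rel·d = 118 > 0  ⇒  inside

inside=yes margin=5872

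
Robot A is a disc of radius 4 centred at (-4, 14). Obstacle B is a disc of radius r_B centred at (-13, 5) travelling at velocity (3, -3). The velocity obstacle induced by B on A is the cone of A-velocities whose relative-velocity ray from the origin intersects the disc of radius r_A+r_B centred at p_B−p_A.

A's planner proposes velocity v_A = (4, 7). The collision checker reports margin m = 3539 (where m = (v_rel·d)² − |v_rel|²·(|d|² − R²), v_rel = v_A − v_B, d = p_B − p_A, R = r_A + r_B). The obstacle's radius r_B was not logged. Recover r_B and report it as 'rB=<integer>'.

m = 3539
d = (-9, -9);  v_rel = (1, 10),  |v_rel|² = 101
v_rel×d = (1)·(-9) − (10)·(-9) = 81
since m = R²·101 − 81²:  R² = (6561 + 3539) / 101 = 100
R = √100 = 10  ⇒  r_B = 10 − 4 = 6

rB=6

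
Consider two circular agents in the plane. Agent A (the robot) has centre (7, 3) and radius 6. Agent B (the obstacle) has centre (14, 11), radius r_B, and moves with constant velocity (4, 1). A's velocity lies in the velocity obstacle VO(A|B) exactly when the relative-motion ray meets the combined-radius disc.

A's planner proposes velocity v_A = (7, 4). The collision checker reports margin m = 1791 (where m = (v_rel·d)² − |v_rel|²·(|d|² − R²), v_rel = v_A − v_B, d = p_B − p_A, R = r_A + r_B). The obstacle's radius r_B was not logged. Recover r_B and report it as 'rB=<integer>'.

m = 1791
d = (7, 8);  v_rel = (3, 3),  |v_rel|² = 18
v_rel×d = (3)·(8) − (3)·(7) = 3
since m = R²·18 − 3²:  R² = (9 + 1791) / 18 = 100
R = √100 = 10  ⇒  r_B = 10 − 6 = 4

rB=4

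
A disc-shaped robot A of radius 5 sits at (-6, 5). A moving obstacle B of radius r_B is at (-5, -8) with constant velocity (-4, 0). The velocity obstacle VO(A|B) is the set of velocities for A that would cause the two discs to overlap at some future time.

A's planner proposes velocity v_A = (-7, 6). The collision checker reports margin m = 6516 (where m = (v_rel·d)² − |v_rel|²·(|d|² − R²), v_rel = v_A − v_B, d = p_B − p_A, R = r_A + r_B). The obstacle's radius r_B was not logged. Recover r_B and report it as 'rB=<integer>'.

m = 6516
d = (1, -13);  v_rel = (-3, 6),  |v_rel|² = 45
v_rel×d = (-3)·(-13) − (6)·(1) = 33
since m = R²·45 − 33²:  R² = (1089 + 6516) / 45 = 169
R = √169 = 13  ⇒  r_B = 13 − 5 = 8

rB=8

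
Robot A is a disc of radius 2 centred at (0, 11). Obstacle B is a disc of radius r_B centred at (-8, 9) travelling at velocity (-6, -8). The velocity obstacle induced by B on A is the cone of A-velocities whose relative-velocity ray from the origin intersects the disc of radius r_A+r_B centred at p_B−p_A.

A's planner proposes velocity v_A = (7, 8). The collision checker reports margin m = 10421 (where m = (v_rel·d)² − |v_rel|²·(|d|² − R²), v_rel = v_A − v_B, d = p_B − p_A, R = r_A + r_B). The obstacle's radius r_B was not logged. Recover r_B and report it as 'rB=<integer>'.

m = 10421
d = (-8, -2);  v_rel = (13, 16),  |v_rel|² = 425
v_rel×d = (13)·(-2) − (16)·(-8) = 102
since m = R²·425 − 102²:  R² = (10404 + 10421) / 425 = 49
R = √49 = 7  ⇒  r_B = 7 − 2 = 5

rB=5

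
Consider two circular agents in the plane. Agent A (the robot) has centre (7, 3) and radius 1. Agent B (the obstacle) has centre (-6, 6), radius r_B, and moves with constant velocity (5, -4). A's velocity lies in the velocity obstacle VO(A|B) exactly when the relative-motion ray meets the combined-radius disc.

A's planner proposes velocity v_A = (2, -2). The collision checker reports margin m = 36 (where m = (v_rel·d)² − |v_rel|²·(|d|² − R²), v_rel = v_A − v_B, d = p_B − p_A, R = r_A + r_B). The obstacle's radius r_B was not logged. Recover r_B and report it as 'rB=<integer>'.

m = 36
d = (-13, 3);  v_rel = (-3, 2),  |v_rel|² = 13
v_rel×d = (-3)·(3) − (2)·(-13) = 17
since m = R²·13 − 17²:  R² = (289 + 36) / 13 = 25
R = √25 = 5  ⇒  r_B = 5 − 1 = 4

rB=4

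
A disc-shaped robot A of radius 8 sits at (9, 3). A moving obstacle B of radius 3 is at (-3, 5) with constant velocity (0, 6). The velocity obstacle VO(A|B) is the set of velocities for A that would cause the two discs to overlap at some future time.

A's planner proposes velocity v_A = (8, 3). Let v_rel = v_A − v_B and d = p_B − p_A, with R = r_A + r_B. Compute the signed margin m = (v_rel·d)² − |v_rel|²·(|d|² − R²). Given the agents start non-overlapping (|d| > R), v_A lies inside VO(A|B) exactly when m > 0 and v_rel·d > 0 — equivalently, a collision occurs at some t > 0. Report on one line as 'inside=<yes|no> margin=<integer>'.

d = (-12, 2),  |d|² = 148;  R = 8+3 = 11,  c = 148−11² = 27
v_rel = (8, -3),  |v_rel|² = 73;  v_rel·d = (8)·(-12) + (-3)·(2) = -102
73·t² + 204·t + 27 = 0  ⇒  m = (-102)² − 73·27 = 8433
m = 8433 > 0,  v_rel·d = -102 < 0  ⇒  outside

inside=no margin=8433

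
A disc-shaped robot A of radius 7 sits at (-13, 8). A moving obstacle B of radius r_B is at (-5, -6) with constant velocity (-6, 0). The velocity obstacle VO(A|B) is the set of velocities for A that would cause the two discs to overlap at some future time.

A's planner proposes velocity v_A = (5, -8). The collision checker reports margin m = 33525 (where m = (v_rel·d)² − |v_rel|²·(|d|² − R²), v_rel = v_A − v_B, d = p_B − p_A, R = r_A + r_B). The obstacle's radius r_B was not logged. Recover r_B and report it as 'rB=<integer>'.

m = 33525
d = (8, -14);  v_rel = (11, -8),  |v_rel|² = 185
v_rel×d = (11)·(-14) − (-8)·(8) = -90
since m = R²·185 − (-90)²:  R² = (8100 + 33525) / 185 = 225
R = √225 = 15  ⇒  r_B = 15 − 7 = 8

rB=8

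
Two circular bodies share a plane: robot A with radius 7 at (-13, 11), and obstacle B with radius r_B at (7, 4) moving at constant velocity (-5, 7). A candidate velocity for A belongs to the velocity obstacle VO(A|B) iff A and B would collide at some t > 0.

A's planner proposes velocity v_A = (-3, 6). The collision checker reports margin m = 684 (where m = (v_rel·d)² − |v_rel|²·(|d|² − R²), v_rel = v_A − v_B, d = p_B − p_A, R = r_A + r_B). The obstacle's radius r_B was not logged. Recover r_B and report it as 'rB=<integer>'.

m = 684
d = (20, -7);  v_rel = (2, -1),  |v_rel|² = 5
v_rel×d = (2)·(-7) − (-1)·(20) = 6
since m = R²·5 − 6²:  R² = (36 + 684) / 5 = 144
R = √144 = 12  ⇒  r_B = 12 − 7 = 5

rB=5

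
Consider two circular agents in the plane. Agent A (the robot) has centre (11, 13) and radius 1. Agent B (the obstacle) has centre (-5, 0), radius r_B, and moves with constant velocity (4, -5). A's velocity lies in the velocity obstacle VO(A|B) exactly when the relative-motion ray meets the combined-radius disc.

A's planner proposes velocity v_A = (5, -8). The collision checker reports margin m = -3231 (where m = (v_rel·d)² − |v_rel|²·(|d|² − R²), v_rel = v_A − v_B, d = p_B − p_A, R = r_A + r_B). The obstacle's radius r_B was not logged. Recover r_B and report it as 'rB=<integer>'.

m = -3231
d = (-16, -13);  v_rel = (1, -3),  |v_rel|² = 10
v_rel×d = (1)·(-13) − (-3)·(-16) = -61
since m = R²·10 − (-61)²:  R² = (3721 + -3231) / 10 = 49
R = √49 = 7  ⇒  r_B = 7 − 1 = 6

rB=6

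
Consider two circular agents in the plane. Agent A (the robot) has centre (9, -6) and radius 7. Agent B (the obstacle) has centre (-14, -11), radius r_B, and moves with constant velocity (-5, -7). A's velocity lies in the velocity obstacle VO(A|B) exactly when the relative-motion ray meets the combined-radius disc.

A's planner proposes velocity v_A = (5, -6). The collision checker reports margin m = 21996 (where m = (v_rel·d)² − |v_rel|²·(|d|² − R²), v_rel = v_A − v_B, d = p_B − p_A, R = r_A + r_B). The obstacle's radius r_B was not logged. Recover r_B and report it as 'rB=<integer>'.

m = 21996
d = (-23, -5);  v_rel = (10, 1),  |v_rel|² = 101
v_rel×d = (10)·(-5) − (1)·(-23) = -27
since m = R²·101 − (-27)²:  R² = (729 + 21996) / 101 = 225
R = √225 = 15  ⇒  r_B = 15 − 7 = 8

rB=8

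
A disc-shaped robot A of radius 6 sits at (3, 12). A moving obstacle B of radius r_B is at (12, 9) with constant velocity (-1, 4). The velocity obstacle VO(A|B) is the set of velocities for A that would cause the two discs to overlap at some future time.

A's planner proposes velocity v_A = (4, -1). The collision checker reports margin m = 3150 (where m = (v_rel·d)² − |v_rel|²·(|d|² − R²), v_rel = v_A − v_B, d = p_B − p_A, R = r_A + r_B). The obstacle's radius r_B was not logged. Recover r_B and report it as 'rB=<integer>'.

m = 3150
d = (9, -3);  v_rel = (5, -5),  |v_rel|² = 50
v_rel×d = (5)·(-3) − (-5)·(9) = 30
since m = R²·50 − 30²:  R² = (900 + 3150) / 50 = 81
R = √81 = 9  ⇒  r_B = 9 − 6 = 3

rB=3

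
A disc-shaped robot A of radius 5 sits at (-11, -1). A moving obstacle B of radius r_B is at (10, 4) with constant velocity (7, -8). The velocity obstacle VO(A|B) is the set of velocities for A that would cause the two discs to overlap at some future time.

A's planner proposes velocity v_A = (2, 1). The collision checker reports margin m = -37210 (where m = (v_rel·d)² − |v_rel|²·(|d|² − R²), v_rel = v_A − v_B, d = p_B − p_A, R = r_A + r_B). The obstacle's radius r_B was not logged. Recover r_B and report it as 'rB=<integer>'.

m = -37210
d = (21, 5);  v_rel = (-5, 9),  |v_rel|² = 106
v_rel×d = (-5)·(5) − (9)·(21) = -214
since m = R²·106 − (-214)²:  R² = (45796 + -37210) / 106 = 81
R = √81 = 9  ⇒  r_B = 9 − 5 = 4

rB=4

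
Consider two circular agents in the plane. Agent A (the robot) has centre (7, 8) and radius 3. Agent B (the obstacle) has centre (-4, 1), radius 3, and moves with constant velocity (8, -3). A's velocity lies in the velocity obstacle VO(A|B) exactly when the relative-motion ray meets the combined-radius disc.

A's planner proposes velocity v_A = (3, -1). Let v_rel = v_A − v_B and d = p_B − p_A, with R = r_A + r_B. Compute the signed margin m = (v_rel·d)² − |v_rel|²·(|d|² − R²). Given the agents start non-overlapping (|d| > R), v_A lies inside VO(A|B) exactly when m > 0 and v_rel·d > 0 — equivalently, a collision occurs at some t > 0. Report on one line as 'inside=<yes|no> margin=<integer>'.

d = (-11, -7),  |d|² = 170;  R = 3+3 = 6,  c = 170−6² = 134
v_rel = (-5, 2),  |v_rel|² = 29;  v_rel·d = (-5)·(-11) + (2)·(-7) = 41
29·t² − 82·t + 134 = 0  ⇒  m = 41² − 29·134 = -2205
m = -2205 < 0,  v_rel·d = 41 > 0  ⇒  outside

inside=no margin=-2205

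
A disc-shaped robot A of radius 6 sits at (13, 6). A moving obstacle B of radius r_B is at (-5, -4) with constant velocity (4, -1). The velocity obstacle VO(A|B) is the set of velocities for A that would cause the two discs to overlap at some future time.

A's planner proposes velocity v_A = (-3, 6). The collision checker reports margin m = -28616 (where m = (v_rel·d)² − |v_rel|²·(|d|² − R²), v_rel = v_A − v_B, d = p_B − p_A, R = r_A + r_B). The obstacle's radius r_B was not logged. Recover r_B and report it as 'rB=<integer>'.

m = -28616
d = (-18, -10);  v_rel = (-7, 7),  |v_rel|² = 98
v_rel×d = (-7)·(-10) − (7)·(-18) = 196
since m = R²·98 − 196²:  R² = (38416 + -28616) / 98 = 100
R = √100 = 10  ⇒  r_B = 10 − 6 = 4

rB=4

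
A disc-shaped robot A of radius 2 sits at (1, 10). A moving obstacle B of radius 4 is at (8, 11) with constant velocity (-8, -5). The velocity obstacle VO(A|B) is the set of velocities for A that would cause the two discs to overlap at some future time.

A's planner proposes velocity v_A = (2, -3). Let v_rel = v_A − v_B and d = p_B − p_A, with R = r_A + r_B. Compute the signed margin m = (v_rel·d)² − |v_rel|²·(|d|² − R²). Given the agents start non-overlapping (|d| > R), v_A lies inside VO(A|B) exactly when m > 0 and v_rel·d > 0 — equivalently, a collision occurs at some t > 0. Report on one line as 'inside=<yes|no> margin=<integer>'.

d = (7, 1),  |d|² = 50;  R = 2+4 = 6,  c = 50−6² = 14
v_rel = (10, 2),  |v_rel|² = 104;  v_rel·d = (10)·(7) + (2)·(1) = 72
104·t² − 144·t + 14 = 0  ⇒  m = 72² − 104·14 = 3728
m = 3728 > 0,  v_rel·d = 72 > 0  ⇒  inside

inside=yes margin=3728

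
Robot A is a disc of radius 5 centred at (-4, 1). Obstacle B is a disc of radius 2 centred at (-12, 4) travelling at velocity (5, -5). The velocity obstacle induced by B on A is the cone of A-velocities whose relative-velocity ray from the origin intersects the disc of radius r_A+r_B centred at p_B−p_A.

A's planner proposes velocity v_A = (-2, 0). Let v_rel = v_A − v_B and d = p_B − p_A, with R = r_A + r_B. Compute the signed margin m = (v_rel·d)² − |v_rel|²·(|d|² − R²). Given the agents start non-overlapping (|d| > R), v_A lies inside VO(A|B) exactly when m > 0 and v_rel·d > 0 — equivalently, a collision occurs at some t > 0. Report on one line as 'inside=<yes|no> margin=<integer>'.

d = (-8, 3),  |d|² = 73;  R = 5+2 = 7,  c = 73−7² = 24
v_rel = (-7, 5),  |v_rel|² = 74;  v_rel·d = (-7)·(-8) + (5)·(3) = 71
74·t² − 142·t + 24 = 0  ⇒  m = 71² − 74·24 = 3265
m = 3265 > 0,  v_rel·d = 71 > 0  ⇒  inside

inside=yes margin=3265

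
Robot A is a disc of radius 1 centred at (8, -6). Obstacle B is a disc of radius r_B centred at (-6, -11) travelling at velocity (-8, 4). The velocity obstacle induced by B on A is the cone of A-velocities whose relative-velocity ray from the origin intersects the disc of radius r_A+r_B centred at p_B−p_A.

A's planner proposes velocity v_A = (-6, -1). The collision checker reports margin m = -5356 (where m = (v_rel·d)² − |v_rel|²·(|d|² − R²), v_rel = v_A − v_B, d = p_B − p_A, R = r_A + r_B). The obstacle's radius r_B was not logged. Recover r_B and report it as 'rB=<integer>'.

m = -5356
d = (-14, -5);  v_rel = (2, -5),  |v_rel|² = 29
v_rel×d = (2)·(-5) − (-5)·(-14) = -80
since m = R²·29 − (-80)²:  R² = (6400 + -5356) / 29 = 36
R = √36 = 6  ⇒  r_B = 6 − 1 = 5

rB=5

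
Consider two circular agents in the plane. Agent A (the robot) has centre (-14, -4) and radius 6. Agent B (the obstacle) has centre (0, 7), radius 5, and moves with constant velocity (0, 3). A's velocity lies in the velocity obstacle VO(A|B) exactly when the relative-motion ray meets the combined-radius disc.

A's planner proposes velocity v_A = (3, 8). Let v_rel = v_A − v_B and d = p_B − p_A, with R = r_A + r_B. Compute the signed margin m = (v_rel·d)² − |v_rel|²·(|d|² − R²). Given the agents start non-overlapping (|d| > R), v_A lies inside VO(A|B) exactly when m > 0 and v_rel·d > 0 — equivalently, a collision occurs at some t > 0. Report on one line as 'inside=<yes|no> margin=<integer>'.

d = (14, 11),  |d|² = 317;  R = 6+5 = 11,  c = 317−11² = 196
v_rel = (3, 5),  |v_rel|² = 34;  v_rel·d = (3)·(14) + (5)·(11) = 97
34·t² − 194·t + 196 = 0  ⇒  m = 97² − 34·196 = 2745
m = 2745 > 0,  v_rel·d = 97 > 0  ⇒  inside

inside=yes margin=2745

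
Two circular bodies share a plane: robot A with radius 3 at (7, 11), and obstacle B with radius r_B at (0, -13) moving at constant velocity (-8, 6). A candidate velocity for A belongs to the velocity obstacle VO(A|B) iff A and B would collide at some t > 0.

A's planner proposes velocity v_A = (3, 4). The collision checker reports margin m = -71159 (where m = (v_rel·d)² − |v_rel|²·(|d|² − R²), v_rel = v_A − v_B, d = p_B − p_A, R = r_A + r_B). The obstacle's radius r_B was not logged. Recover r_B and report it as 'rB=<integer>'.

m = -71159
d = (-7, -24);  v_rel = (11, -2),  |v_rel|² = 125
v_rel×d = (11)·(-24) − (-2)·(-7) = -278
since m = R²·125 − (-278)²:  R² = (77284 + -71159) / 125 = 49
R = √49 = 7  ⇒  r_B = 7 − 3 = 4

rB=4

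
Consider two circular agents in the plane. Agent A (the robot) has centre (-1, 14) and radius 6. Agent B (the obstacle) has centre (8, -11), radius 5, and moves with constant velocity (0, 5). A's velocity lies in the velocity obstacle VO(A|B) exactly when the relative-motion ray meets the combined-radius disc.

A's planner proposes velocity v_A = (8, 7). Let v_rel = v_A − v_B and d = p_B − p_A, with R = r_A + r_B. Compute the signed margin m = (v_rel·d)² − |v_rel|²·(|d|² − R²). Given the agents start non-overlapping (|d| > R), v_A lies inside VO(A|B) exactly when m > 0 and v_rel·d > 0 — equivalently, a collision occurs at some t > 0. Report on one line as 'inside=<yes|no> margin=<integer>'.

d = (9, -25),  |d|² = 706;  R = 6+5 = 11,  c = 706−11² = 585
v_rel = (8, 2),  |v_rel|² = 68;  v_rel·d = (8)·(9) + (2)·(-25) = 22
68·t² − 44·t + 585 = 0  ⇒  m = 22² − 68·585 = -39296
m = -39296 < 0,  v_rel·d = 22 > 0  ⇒  outside

inside=no margin=-39296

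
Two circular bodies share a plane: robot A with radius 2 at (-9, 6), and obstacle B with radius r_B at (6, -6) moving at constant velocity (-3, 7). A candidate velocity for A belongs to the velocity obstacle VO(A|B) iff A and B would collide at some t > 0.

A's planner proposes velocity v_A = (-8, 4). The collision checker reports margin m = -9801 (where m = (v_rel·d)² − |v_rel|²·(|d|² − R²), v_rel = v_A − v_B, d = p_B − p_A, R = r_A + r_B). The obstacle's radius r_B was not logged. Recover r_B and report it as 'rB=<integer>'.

m = -9801
d = (15, -12);  v_rel = (-5, -3),  |v_rel|² = 34
v_rel×d = (-5)·(-12) − (-3)·(15) = 105
since m = R²·34 − 105²:  R² = (11025 + -9801) / 34 = 36
R = √36 = 6  ⇒  r_B = 6 − 2 = 4

rB=4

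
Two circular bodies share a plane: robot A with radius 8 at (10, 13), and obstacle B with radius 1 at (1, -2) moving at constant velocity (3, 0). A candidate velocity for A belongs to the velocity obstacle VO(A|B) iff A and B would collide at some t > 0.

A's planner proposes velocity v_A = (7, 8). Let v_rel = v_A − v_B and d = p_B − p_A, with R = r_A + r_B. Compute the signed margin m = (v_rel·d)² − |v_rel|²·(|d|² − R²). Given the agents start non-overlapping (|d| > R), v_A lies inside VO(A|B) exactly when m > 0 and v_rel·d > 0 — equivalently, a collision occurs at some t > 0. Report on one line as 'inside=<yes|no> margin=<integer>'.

d = (-9, -15),  |d|² = 306;  R = 8+1 = 9,  c = 306−9² = 225
v_rel = (4, 8),  |v_rel|² = 80;  v_rel·d = (4)·(-9) + (8)·(-15) = -156
80·t² + 312·t + 225 = 0  ⇒  m = (-156)² − 80·225 = 6336
m = 6336 > 0,  v_rel·d = -156 < 0  ⇒  outside

inside=no margin=6336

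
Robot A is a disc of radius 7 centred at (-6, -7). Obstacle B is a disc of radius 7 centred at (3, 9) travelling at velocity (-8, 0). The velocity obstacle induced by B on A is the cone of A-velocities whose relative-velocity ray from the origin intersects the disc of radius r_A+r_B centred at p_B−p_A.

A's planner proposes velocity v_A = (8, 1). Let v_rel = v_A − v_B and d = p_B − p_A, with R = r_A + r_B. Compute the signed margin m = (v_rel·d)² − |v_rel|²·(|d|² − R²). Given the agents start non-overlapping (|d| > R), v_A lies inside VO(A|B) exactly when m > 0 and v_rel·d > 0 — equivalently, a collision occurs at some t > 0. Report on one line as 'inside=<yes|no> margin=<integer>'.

d = (9, 16),  |d|² = 337;  R = 7+7 = 14,  c = 337−14² = 141
v_rel = (16, 1),  |v_rel|² = 257;  v_rel·d = (16)·(9) + (1)·(16) = 160
257·t² − 320·t + 141 = 0  ⇒  m = 160² − 257·141 = -10637
m = -10637 < 0,  v_rel·d = 160 > 0  ⇒  outside

inside=no margin=-10637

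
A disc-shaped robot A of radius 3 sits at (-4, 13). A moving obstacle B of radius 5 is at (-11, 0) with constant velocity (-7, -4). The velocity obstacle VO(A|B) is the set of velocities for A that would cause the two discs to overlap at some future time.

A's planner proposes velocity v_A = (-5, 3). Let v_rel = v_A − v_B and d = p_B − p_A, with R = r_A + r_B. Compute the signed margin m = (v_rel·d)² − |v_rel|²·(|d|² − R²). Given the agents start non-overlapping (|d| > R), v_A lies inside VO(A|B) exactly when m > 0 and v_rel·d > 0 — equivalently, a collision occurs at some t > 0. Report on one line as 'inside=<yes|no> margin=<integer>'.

d = (-7, -13),  |d|² = 218;  R = 3+5 = 8,  c = 218−8² = 154
v_rel = (2, 7),  |v_rel|² = 53;  v_rel·d = (2)·(-7) + (7)·(-13) = -105
53·t² + 210·t + 154 = 0  ⇒  m = (-105)² − 53·154 = 2863
m = 2863 > 0,  v_rel·d = -105 < 0  ⇒  outside

inside=no margin=2863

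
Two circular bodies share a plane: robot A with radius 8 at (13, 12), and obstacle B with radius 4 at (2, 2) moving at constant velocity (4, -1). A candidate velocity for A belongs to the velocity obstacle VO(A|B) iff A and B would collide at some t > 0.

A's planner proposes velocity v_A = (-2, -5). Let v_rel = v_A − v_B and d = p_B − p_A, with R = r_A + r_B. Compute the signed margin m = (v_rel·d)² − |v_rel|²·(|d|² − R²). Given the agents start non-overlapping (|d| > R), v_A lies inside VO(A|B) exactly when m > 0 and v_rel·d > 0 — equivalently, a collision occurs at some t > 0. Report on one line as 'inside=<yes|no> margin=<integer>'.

d = (-11, -10),  |d|² = 221;  R = 8+4 = 12,  c = 221−12² = 77
v_rel = (-6, -4),  |v_rel|² = 52;  v_rel·d = (-6)·(-11) + (-4)·(-10) = 106
52·t² − 212·t + 77 = 0  ⇒  m = 106² − 52·77 = 7232
m = 7232 > 0,  v_rel·d = 106 > 0  ⇒  inside

inside=yes margin=7232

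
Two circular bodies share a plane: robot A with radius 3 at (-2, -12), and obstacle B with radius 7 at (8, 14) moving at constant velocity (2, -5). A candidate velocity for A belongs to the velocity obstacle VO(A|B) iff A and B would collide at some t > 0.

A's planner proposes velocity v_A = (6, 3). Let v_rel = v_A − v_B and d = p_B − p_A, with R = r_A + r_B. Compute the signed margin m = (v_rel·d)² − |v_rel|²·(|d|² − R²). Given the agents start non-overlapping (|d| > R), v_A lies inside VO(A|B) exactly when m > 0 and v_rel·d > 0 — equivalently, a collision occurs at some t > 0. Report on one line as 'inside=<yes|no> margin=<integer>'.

d = (10, 26),  |d|² = 776;  R = 3+7 = 10,  c = 776−10² = 676
v_rel = (4, 8),  |v_rel|² = 80;  v_rel·d = (4)·(10) + (8)·(26) = 248
80·t² − 496·t + 676 = 0  ⇒  m = 248² − 80·676 = 7424
m = 7424 > 0,  v_rel·d = 248 > 0  ⇒  inside

inside=yes margin=7424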